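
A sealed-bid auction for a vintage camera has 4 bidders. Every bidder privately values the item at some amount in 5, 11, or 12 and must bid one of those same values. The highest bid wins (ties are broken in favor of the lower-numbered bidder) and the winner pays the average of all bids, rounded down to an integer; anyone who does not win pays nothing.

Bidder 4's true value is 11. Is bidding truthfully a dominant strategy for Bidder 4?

No

Consider the case where Bidder 1 bids 5, Bidder 2 bids 5 and Bidder 3 bids 11.
Truthful bid 11: loses, pays 0, utility 0.
Bid 12 instead: wins, pays 8, utility 11 - 8 = 3.
Since 3 > 0, bidding 12 is strictly better here, so truthful bidding is not dominant.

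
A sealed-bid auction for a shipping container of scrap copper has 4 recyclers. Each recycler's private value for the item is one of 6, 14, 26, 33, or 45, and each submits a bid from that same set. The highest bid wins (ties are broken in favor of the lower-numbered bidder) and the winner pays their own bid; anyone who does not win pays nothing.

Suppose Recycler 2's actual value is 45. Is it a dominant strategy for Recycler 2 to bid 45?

Consider the case where Recycler 1 bids 6, Recycler 3 bids 6 and Recycler 4 bids 6.
Truthful bid 45: wins, pays 45, utility 45 - 45 = 0.
Bid 14 instead: wins, pays 14, utility 45 - 14 = 31.
Since 31 > 0, bidding 14 is strictly better here, so truthful bidding is not dominant.

No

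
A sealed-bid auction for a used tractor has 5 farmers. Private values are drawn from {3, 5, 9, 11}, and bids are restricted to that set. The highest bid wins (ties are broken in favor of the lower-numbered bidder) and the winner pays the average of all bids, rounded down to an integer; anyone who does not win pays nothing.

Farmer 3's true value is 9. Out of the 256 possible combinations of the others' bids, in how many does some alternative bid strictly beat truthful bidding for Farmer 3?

98

Others bid (3, 3, 3, 3): truth gives 5; bid 5 gives 6 > 5. Violating.
Others bid (3, 3, 3, 5): truth gives 5; bid 5 gives 6 > 5. Violating.
Others bid (3, 3, 3, 11): truth gives 0; bid 11 gives 3 > 0. Violating.
Others bid (3, 3, 5, 3): truth gives 5; bid 5 gives 6 > 5. Violating.
Others bid (3, 3, 3, 9): truth gives 4; no alternative beats it.
Others bid (3, 3, 5, 9): truth gives 4; no alternative beats it.
(Checking all 256 profiles: 98 have a profitable deviation, 158 do not.)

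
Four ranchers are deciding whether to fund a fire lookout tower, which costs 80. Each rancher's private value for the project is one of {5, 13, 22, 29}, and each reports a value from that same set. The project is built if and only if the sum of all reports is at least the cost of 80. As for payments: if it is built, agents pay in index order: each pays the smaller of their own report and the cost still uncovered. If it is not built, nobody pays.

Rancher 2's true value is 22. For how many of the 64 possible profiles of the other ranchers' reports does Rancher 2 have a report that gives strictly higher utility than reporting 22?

Others report (13, 29, 29): truth gives 0; report 13 gives 9 > 0. Violating.
Others report (22, 22, 29): truth gives 0; report 13 gives 9 > 0. Violating.
Others report (22, 29, 22): truth gives 0; report 13 gives 9 > 0. Violating.
Others report (22, 29, 29): truth gives 0; report 5 gives 17 > 0. Violating.
Others report (5, 5, 5): truth gives 0; no alternative beats it.
Others report (5, 5, 13): truth gives 0; no alternative beats it.
(Checking all 64 profiles: 10 have a profitable deviation, 54 do not.)

10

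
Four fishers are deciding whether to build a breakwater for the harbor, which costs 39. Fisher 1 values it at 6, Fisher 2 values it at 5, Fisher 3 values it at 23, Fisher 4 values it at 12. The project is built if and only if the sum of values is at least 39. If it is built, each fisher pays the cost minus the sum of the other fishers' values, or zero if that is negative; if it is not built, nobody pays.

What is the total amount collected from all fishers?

21

Total value 46 ≥ cost 39, so it is built.
Fisher 1: others sum to 40; max(0, 39 - 40) = 0.
Fisher 2: others sum to 41; max(0, 39 - 41) = 0.
Fisher 3: others sum to 23; max(0, 39 - 23) = 16.
Fisher 4: others sum to 34; max(0, 39 - 34) = 5.
Total collected = 0 + 0 + 16 + 5 = 21.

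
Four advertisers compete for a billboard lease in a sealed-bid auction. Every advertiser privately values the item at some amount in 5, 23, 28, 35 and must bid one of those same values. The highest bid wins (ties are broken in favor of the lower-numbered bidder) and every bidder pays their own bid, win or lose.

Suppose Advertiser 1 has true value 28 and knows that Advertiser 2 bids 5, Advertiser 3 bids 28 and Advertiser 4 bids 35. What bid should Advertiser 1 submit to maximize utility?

Bid 5: loses but pays 5, utility -5.
Bid 23: loses but pays 23, utility -23.
Bid 28: loses but pays 28, utility -28.
Bid 35: wins, pays 35, utility 28 - 35 = -7.
The best choice is 5 with utility -5.

5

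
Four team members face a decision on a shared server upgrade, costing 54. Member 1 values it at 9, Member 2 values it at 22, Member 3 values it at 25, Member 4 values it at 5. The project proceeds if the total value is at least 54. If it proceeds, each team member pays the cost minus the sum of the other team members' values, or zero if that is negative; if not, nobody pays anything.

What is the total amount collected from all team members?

Total value 61 ≥ cost 54, so it is built.
Member 1: others sum to 52; max(0, 54 - 52) = 2.
Member 2: others sum to 39; max(0, 54 - 39) = 15.
Member 3: others sum to 36; max(0, 54 - 36) = 18.
Member 4: others sum to 56; max(0, 54 - 56) = 0.
Total collected = 2 + 15 + 18 + 0 = 35.

35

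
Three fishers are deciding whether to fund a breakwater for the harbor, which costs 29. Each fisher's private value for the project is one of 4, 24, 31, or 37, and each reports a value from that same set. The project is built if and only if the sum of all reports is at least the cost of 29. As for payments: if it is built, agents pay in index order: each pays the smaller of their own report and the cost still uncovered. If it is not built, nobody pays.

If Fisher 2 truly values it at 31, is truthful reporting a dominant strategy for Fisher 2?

No

Consider the case where Fisher 1 reports 4 and Fisher 3 reports 4.
Truthful report 31: project built, pays 25, utility 31 - 25 = 6.
Report 24 instead: project built, pays 24, utility 31 - 24 = 7.
Since 7 > 6, reporting 24 is strictly better here, so truthful reporting is not dominant.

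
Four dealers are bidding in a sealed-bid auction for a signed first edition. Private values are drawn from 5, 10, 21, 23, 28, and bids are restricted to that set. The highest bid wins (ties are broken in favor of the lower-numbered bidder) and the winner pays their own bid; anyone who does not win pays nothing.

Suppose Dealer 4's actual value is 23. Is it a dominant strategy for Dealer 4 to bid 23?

Consider the case where Dealer 1 bids 5, Dealer 2 bids 5 and Dealer 3 bids 5.
Truthful bid 23: wins, pays 23, utility 23 - 23 = 0.
Bid 10 instead: wins, pays 10, utility 23 - 10 = 13.
Since 13 > 0, bidding 10 is strictly better here, so truthful bidding is not dominant.

No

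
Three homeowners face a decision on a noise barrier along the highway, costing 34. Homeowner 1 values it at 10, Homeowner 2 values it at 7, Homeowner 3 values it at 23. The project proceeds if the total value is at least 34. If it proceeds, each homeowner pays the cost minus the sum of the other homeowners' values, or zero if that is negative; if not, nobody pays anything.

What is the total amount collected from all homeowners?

22

Total value 40 ≥ cost 34, so it is built.
Homeowner 1: others sum to 30; max(0, 34 - 30) = 4.
Homeowner 2: others sum to 33; max(0, 34 - 33) = 1.
Homeowner 3: others sum to 17; max(0, 34 - 17) = 17.
Total collected = 4 + 1 + 17 = 22.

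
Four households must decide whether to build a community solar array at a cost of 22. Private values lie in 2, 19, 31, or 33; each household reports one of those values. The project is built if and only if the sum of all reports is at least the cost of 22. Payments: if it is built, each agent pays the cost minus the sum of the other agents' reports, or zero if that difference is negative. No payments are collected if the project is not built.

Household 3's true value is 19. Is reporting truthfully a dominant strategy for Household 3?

Yes

Check each profile of the others' reports and compare truth against every alternative report.
Others report (2, 2, 19): truth gives 19, best alternative gives 19.
Others report (2, 2, 31): truth gives 19, best alternative gives 19.
Others report (2, 2, 33): truth gives 19, best alternative gives 19.
Others report (2, 19, 2): truth gives 19, best alternative gives 19.
Others report (2, 19, 19): truth gives 19, best alternative gives 19.
Others report (2, 19, 31): truth gives 19, best alternative gives 19.
(Remaining 58 profiles checked similarly; truth is weakly best in each.)
In every case the truthful report is at least as good as any alternative, so it is a dominant strategy.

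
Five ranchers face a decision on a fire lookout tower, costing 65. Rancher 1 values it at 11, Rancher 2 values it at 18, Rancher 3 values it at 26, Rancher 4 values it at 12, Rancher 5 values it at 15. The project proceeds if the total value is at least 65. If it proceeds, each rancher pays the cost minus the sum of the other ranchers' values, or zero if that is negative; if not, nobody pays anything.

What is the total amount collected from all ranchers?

10

Total value 82 ≥ cost 65, so it is built.
Rancher 1: others sum to 71; max(0, 65 - 71) = 0.
Rancher 2: others sum to 64; max(0, 65 - 64) = 1.
Rancher 3: others sum to 56; max(0, 65 - 56) = 9.
Rancher 4: others sum to 70; max(0, 65 - 70) = 0.
Rancher 5: others sum to 67; max(0, 65 - 67) = 0.
Total collected = 0 + 1 + 9 + 0 + 0 = 10.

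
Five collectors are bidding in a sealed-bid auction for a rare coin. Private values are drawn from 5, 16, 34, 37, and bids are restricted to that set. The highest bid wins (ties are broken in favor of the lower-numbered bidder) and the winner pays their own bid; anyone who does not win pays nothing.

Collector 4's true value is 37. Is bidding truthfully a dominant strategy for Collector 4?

Consider the case where Collector 1 bids 5, Collector 2 bids 5, Collector 3 bids 5 and Collector 5 bids 5.
Truthful bid 37: wins, pays 37, utility 37 - 37 = 0.
Bid 16 instead: wins, pays 16, utility 37 - 16 = 21.
Since 21 > 0, bidding 16 is strictly better here, so truthful bidding is not dominant.

No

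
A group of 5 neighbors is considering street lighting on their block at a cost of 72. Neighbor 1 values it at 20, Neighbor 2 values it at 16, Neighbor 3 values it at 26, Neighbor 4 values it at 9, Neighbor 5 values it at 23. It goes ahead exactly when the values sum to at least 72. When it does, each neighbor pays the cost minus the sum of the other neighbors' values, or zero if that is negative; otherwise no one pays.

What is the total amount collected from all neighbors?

5

Total value 94 ≥ cost 72, so it is built.
Neighbor 1: others sum to 74; max(0, 72 - 74) = 0.
Neighbor 2: others sum to 78; max(0, 72 - 78) = 0.
Neighbor 3: others sum to 68; max(0, 72 - 68) = 4.
Neighbor 4: others sum to 85; max(0, 72 - 85) = 0.
Neighbor 5: others sum to 71; max(0, 72 - 71) = 1.
Total collected = 0 + 0 + 4 + 0 + 1 = 5.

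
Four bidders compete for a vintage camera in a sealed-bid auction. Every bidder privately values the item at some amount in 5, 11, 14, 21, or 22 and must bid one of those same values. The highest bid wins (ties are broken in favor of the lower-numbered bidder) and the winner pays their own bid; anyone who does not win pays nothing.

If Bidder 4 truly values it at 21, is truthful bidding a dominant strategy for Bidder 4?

Consider the case where Bidder 1 bids 5, Bidder 2 bids 5 and Bidder 3 bids 5.
Truthful bid 21: wins, pays 21, utility 21 - 21 = 0.
Bid 11 instead: wins, pays 11, utility 21 - 11 = 10.
Since 10 > 0, bidding 11 is strictly better here, so truthful bidding is not dominant.

No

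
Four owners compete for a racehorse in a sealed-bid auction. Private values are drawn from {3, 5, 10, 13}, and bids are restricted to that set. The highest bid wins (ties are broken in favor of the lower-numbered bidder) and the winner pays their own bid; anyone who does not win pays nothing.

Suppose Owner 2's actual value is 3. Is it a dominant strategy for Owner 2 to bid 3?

Check each profile of the others' bids and compare truth against every alternative bid.
Others bid (3, 3, 3): truth gives 0, best alternative gives -2.
Others bid (3, 3, 5): truth gives 0, best alternative gives -2.
Others bid (3, 5, 3): truth gives 0, best alternative gives -2.
Others bid (3, 5, 5): truth gives 0, best alternative gives -2.
Others bid (3, 3, 10): truth gives 0, best alternative gives 0.
Others bid (3, 3, 13): truth gives 0, best alternative gives 0.
(Remaining 58 profiles checked similarly; truth is weakly best in each.)
In every case the truthful bid is at least as good as any alternative, so it is a dominant strategy.

Yes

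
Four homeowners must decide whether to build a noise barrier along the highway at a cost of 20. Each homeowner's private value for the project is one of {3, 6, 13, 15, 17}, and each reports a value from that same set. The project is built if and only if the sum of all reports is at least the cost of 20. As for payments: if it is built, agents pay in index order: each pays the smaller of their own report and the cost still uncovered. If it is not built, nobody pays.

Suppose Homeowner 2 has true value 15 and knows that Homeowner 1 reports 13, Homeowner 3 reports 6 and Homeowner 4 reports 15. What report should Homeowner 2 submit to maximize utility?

Report 3: project built, pays 3, utility 15 - 3 = 12.
Report 6: project built, pays 6, utility 15 - 6 = 9.
Report 13: project built, pays 7, utility 15 - 7 = 8.
Report 15: project built, pays 7, utility 15 - 7 = 8.
Report 17: project built, pays 7, utility 15 - 7 = 8.
The best choice is 3 with utility 12.

3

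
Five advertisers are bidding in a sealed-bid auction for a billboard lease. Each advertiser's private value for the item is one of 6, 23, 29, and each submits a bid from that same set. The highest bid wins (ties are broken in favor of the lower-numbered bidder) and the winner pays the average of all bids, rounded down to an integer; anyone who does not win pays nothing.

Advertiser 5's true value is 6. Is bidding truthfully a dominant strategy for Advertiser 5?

Check each profile of the others' bids and compare truth against every alternative bid.
Others bid (6, 6, 6, 6): truth gives 0, best alternative gives -3.
Others bid (6, 6, 6, 23): truth gives 0, best alternative gives 0.
Others bid (6, 6, 6, 29): truth gives 0, best alternative gives 0.
Others bid (6, 6, 23, 6): truth gives 0, best alternative gives 0.
Others bid (6, 6, 23, 23): truth gives 0, best alternative gives 0.
Others bid (6, 6, 23, 29): truth gives 0, best alternative gives 0.
(Remaining 75 profiles checked similarly; truth is weakly best in each.)
In every case the truthful bid is at least as good as any alternative, so it is a dominant strategy.

Yes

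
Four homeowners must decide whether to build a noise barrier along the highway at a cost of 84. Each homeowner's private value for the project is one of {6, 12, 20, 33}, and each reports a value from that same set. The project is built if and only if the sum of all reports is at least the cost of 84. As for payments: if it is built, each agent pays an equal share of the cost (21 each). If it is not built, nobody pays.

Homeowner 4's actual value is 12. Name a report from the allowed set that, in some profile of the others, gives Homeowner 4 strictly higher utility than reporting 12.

6

Suppose Homeowner 1 reports 6, Homeowner 2 reports 33 and Homeowner 3 reports 33.
Report 12: project built, pays 21, utility 12 - 21 = -9.
Report 6: project not built, utility 0.
So reporting 6 beats truth here (0 > -9).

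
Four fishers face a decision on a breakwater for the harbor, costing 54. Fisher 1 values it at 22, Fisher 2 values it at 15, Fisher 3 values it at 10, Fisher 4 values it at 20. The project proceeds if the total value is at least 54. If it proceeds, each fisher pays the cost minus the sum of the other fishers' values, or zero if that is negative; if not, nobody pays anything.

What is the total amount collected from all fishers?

18

Total value 67 ≥ cost 54, so it is built.
Fisher 1: others sum to 45; max(0, 54 - 45) = 9.
Fisher 2: others sum to 52; max(0, 54 - 52) = 2.
Fisher 3: others sum to 57; max(0, 54 - 57) = 0.
Fisher 4: others sum to 47; max(0, 54 - 47) = 7.
Total collected = 9 + 2 + 0 + 7 = 18.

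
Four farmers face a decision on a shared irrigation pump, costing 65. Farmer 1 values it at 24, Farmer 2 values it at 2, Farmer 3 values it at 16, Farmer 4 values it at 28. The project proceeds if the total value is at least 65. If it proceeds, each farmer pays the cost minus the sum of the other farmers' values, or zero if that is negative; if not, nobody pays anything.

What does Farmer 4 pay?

Total value 70 ≥ cost 65, so the project is built.
The other farmers' values sum to 42.
Cost minus that sum is 65 - 42 = 23.

23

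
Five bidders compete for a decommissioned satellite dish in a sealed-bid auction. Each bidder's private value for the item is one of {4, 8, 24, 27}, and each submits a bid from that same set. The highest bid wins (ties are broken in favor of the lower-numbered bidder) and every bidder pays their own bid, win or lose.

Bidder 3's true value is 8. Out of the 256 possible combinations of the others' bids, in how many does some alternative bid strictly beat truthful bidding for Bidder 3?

252

Others bid (4, 4, 4, 24): truth gives -8; bid 4 gives -4 > -8. Violating.
Others bid (4, 4, 4, 27): truth gives -8; bid 4 gives -4 > -8. Violating.
Others bid (4, 4, 8, 24): truth gives -8; bid 4 gives -4 > -8. Violating.
Others bid (4, 4, 8, 27): truth gives -8; bid 4 gives -4 > -8. Violating.
Others bid (4, 4, 4, 4): truth gives 0; no alternative beats it.
Others bid (4, 4, 4, 8): truth gives 0; no alternative beats it.
(Checking all 256 profiles: 252 have a profitable deviation, 4 do not.)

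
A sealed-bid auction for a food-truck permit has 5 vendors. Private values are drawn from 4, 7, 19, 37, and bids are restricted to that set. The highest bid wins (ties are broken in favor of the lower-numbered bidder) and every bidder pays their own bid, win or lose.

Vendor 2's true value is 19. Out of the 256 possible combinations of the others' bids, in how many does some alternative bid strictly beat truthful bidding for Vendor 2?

210

Others bid (4, 4, 4, 4): truth gives 0; bid 7 gives 12 > 0. Violating.
Others bid (4, 4, 4, 7): truth gives 0; bid 7 gives 12 > 0. Violating.
Others bid (4, 4, 4, 37): truth gives -19; bid 4 gives -4 > -19. Violating.
Others bid (4, 4, 7, 4): truth gives 0; bid 7 gives 12 > 0. Violating.
Others bid (4, 4, 4, 19): truth gives 0; no alternative beats it.
Others bid (4, 4, 7, 19): truth gives 0; no alternative beats it.
(Checking all 256 profiles: 210 have a profitable deviation, 46 do not.)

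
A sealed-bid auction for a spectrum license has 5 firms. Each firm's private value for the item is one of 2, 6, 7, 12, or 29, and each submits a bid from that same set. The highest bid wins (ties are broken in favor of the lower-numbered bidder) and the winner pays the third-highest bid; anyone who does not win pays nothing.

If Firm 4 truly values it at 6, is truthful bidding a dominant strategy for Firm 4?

Consider the case where Firm 1 bids 2, Firm 2 bids 2, Firm 3 bids 2 and Firm 5 bids 7.
Truthful bid 6: loses, pays 0, utility 0.
Bid 7 instead: wins, pays 2, utility 6 - 2 = 4.
Since 4 > 0, bidding 7 is strictly better here, so truthful bidding is not dominant.

No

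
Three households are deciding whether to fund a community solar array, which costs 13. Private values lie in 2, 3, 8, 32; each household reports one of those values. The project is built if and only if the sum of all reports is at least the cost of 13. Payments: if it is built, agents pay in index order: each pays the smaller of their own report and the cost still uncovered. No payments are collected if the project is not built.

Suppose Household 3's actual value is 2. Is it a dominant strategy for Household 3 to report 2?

Check each profile of the others' reports and compare truth against every alternative report.
Others report (2, 8): truth gives 0, best alternative gives -1.
Others report (8, 2): truth gives 0, best alternative gives -1.
Others report (2, 32): truth gives 2, best alternative gives 2.
Others report (3, 32): truth gives 2, best alternative gives 2.
Others report (8, 8): truth gives 2, best alternative gives 2.
Others report (8, 32): truth gives 2, best alternative gives 2.
(Remaining 10 profiles checked similarly; truth is weakly best in each.)
In every case the truthful report is at least as good as any alternative, so it is a dominant strategy.

Yes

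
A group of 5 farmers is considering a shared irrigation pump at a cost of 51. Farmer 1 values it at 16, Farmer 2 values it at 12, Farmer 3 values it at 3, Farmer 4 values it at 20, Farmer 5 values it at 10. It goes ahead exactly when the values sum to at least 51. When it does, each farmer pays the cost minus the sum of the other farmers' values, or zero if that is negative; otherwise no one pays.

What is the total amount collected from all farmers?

Total value 61 ≥ cost 51, so it is built.
Farmer 1: others sum to 45; max(0, 51 - 45) = 6.
Farmer 2: others sum to 49; max(0, 51 - 49) = 2.
Farmer 3: others sum to 58; max(0, 51 - 58) = 0.
Farmer 4: others sum to 41; max(0, 51 - 41) = 10.
Farmer 5: others sum to 51; max(0, 51 - 51) = 0.
Total collected = 6 + 2 + 0 + 10 + 0 = 18.

18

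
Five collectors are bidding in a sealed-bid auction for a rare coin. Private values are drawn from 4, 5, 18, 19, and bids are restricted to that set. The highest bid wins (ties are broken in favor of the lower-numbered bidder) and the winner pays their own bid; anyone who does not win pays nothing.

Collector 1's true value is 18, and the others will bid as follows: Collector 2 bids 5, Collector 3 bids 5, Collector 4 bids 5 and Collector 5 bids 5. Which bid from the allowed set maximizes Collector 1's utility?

5

Bid 4: loses, pays 0, utility 0.
Bid 5: wins, pays 5, utility 18 - 5 = 13.
Bid 18: wins, pays 18, utility 18 - 18 = 0.
Bid 19: wins, pays 19, utility 18 - 19 = -1.
The best choice is 5 with utility 13.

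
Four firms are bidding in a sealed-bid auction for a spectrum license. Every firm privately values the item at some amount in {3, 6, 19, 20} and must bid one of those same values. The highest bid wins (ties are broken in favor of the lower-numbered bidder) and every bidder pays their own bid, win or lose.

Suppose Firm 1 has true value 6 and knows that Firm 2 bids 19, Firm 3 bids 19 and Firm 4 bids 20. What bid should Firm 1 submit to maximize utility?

3

Bid 3: loses but pays 3, utility -3.
Bid 6: loses but pays 6, utility -6.
Bid 19: loses but pays 19, utility -19.
Bid 20: wins, pays 20, utility 6 - 20 = -14.
The best choice is 3 with utility -3.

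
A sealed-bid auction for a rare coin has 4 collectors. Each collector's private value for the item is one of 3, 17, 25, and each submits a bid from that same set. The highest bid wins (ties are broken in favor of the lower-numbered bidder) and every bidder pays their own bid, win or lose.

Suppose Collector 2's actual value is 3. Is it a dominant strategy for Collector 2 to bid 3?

Yes

Check each profile of the others' bids and compare truth against every alternative bid.
Others bid (3, 3, 25): truth gives -3, best alternative gives -17.
Others bid (3, 17, 25): truth gives -3, best alternative gives -17.
Others bid (3, 25, 3): truth gives -3, best alternative gives -17.
Others bid (3, 25, 17): truth gives -3, best alternative gives -17.
Others bid (3, 25, 25): truth gives -3, best alternative gives -17.
Others bid (17, 3, 3): truth gives -3, best alternative gives -17.
(Remaining 21 profiles checked similarly; truth is weakly best in each.)
In every case the truthful bid is at least as good as any alternative, so it is a dominant strategy.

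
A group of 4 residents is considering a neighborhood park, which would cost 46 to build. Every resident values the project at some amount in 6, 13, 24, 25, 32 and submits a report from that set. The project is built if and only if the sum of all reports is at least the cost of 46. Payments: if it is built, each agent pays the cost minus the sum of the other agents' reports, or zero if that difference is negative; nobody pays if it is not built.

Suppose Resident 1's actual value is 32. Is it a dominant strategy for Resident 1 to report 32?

Check each profile of the others' reports and compare truth against every alternative report.
Others report (6, 6, 6): truth gives 4, best alternative gives 0.
Others report (6, 13, 32): truth gives 32, best alternative gives 32.
Others report (6, 24, 24): truth gives 32, best alternative gives 32.
Others report (6, 24, 25): truth gives 32, best alternative gives 32.
Others report (6, 24, 32): truth gives 32, best alternative gives 32.
Others report (6, 25, 24): truth gives 32, best alternative gives 32.
(Remaining 119 profiles checked similarly; truth is weakly best in each.)
In every case the truthful report is at least as good as any alternative, so it is a dominant strategy.

Yes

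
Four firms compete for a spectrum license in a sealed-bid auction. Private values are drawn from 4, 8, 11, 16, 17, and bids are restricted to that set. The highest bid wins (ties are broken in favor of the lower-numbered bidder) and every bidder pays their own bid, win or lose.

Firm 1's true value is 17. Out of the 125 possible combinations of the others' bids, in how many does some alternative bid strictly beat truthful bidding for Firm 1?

64

Others bid (4, 4, 4): truth gives 0; bid 4 gives 13 > 0. Violating.
Others bid (4, 4, 8): truth gives 0; bid 8 gives 9 > 0. Violating.
Others bid (4, 4, 11): truth gives 0; bid 11 gives 6 > 0. Violating.
Others bid (4, 4, 16): truth gives 0; bid 16 gives 1 > 0. Violating.
Others bid (4, 4, 17): truth gives 0; no alternative beats it.
Others bid (4, 8, 17): truth gives 0; no alternative beats it.
(Checking all 125 profiles: 64 have a profitable deviation, 61 do not.)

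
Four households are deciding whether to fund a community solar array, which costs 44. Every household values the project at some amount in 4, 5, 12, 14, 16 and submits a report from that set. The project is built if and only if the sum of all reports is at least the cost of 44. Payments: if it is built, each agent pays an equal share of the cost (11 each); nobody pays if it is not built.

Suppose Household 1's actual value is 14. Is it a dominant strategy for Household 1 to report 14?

Consider the case where Household 2 reports 4, Household 3 reports 12 and Household 4 reports 12.
Truthful report 14: project not built, utility 0.
Report 16 instead: project built, pays 11, utility 14 - 11 = 3.
Since 3 > 0, reporting 16 is strictly better here, so truthful reporting is not dominant.

No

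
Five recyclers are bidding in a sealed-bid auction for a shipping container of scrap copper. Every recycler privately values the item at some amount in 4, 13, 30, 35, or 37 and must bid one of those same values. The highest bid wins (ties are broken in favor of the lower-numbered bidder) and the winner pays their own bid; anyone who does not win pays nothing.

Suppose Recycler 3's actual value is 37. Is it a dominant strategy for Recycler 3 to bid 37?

No

Consider the case where Recycler 1 bids 4, Recycler 2 bids 4, Recycler 4 bids 4 and Recycler 5 bids 4.
Truthful bid 37: wins, pays 37, utility 37 - 37 = 0.
Bid 13 instead: wins, pays 13, utility 37 - 13 = 24.
Since 24 > 0, bidding 13 is strictly better here, so truthful bidding is not dominant.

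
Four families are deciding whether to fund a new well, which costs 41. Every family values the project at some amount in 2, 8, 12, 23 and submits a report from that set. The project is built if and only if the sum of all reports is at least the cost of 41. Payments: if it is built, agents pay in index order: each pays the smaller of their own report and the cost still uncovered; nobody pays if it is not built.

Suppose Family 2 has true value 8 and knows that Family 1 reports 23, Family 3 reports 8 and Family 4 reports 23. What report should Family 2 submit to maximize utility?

2

Report 2: project built, pays 2, utility 8 - 2 = 6.
Report 8: project built, pays 8, utility 8 - 8 = 0.
Report 12: project built, pays 12, utility 8 - 12 = -4.
Report 23: project built, pays 18, utility 8 - 18 = -10.
The best choice is 2 with utility 6.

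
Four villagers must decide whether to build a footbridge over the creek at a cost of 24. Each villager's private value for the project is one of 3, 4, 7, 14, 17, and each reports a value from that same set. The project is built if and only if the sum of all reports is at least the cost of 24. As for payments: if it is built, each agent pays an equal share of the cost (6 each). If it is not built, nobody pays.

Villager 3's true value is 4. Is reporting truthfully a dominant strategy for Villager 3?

No

Consider the case where Villager 1 reports 3, Villager 2 reports 3 and Villager 4 reports 14.
Truthful report 4: project built, pays 6, utility 4 - 6 = -2.
Report 3 instead: project not built, utility 0.
Since 0 > -2, reporting 3 is strictly better here, so truthful reporting is not dominant.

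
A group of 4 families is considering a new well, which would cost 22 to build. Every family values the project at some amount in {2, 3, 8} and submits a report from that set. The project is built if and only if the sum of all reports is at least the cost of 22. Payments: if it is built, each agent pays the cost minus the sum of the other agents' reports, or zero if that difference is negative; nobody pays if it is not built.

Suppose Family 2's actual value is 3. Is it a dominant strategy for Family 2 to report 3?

Check each profile of the others' reports and compare truth against every alternative report.
Others report (8, 8, 8): truth gives 3, best alternative gives 3.
Others report (2, 2, 2): truth gives 0, best alternative gives 0.
Others report (2, 2, 3): truth gives 0, best alternative gives 0.
Others report (2, 2, 8): truth gives 0, best alternative gives 0.
Others report (2, 3, 2): truth gives 0, best alternative gives 0.
Others report (2, 3, 3): truth gives 0, best alternative gives 0.
(Remaining 21 profiles checked similarly; truth is weakly best in each.)
In every case the truthful report is at least as good as any alternative, so it is a dominant strategy.

Yes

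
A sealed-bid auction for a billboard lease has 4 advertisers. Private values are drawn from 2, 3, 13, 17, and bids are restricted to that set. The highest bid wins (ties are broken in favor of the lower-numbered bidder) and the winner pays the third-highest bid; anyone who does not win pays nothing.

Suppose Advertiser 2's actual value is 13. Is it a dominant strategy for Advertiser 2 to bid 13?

No

Consider the case where Advertiser 1 bids 2, Advertiser 3 bids 2 and Advertiser 4 bids 17.
Truthful bid 13: loses, pays 0, utility 0.
Bid 17 instead: wins, pays 2, utility 13 - 2 = 11.
Since 11 > 0, bidding 17 is strictly better here, so truthful bidding is not dominant.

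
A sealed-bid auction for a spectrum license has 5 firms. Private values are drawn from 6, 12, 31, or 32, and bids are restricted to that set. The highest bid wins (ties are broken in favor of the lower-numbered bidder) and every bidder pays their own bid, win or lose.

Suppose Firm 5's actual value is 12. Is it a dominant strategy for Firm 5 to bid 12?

No

Consider the case where Firm 1 bids 6, Firm 2 bids 6, Firm 3 bids 6 and Firm 4 bids 12.
Truthful bid 12: loses but pays 12, utility -12.
Bid 6 instead: loses but pays 6, utility -6.
Since -6 > -12, bidding 6 is strictly better here, so truthful bidding is not dominant.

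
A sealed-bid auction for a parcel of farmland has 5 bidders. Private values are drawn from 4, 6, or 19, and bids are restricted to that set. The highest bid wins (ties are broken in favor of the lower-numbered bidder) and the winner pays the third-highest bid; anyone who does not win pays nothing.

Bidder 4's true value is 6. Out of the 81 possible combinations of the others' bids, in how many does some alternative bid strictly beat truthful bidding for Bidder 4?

4

Others bid (4, 4, 4, 19): truth gives 0; bid 19 gives 2 > 0. Violating.
Others bid (4, 4, 6, 4): truth gives 0; bid 19 gives 2 > 0. Violating.
Others bid (4, 6, 4, 4): truth gives 0; bid 19 gives 2 > 0. Violating.
Others bid (6, 4, 4, 4): truth gives 0; bid 19 gives 2 > 0. Violating.
Others bid (4, 4, 4, 4): truth gives 2; no alternative beats it.
Others bid (4, 4, 4, 6): truth gives 2; no alternative beats it.
(Checking all 81 profiles: 4 have a profitable deviation, 77 do not.)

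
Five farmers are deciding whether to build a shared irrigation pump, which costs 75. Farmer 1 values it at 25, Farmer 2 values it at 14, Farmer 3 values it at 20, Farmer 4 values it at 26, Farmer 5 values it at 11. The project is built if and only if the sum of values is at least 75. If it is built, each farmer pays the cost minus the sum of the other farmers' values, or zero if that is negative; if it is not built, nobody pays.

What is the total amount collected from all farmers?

9

Total value 96 ≥ cost 75, so it is built.
Farmer 1: others sum to 71; max(0, 75 - 71) = 4.
Farmer 2: others sum to 82; max(0, 75 - 82) = 0.
Farmer 3: others sum to 76; max(0, 75 - 76) = 0.
Farmer 4: others sum to 70; max(0, 75 - 70) = 5.
Farmer 5: others sum to 85; max(0, 75 - 85) = 0.
Total collected = 4 + 0 + 0 + 5 + 0 = 9.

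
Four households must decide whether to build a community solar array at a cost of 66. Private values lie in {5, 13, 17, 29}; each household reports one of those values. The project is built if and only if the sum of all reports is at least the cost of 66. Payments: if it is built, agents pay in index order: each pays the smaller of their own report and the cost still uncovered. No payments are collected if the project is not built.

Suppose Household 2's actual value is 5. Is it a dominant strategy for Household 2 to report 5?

Check each profile of the others' reports and compare truth against every alternative report.
Others report (5, 29, 29): truth gives 0, best alternative gives -8.
Others report (13, 13, 29): truth gives 0, best alternative gives -8.
Others report (13, 17, 29): truth gives 0, best alternative gives -8.
Others report (13, 29, 13): truth gives 0, best alternative gives -8.
Others report (13, 29, 17): truth gives 0, best alternative gives -8.
Others report (13, 29, 29): truth gives 0, best alternative gives -8.
(Remaining 58 profiles checked similarly; truth is weakly best in each.)
In every case the truthful report is at least as good as any alternative, so it is a dominant strategy.

Yes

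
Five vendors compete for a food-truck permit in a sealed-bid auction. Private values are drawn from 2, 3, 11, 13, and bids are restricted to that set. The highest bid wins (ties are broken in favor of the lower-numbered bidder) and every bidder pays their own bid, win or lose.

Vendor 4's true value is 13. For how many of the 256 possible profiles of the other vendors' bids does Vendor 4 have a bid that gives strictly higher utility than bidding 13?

Others bid (2, 2, 2, 2): truth gives 0; bid 3 gives 10 > 0. Violating.
Others bid (2, 2, 2, 3): truth gives 0; bid 3 gives 10 > 0. Violating.
Others bid (2, 2, 2, 11): truth gives 0; bid 11 gives 2 > 0. Violating.
Others bid (2, 2, 3, 2): truth gives 0; bid 11 gives 2 > 0. Violating.
Others bid (2, 2, 2, 13): truth gives 0; no alternative beats it.
Others bid (2, 2, 3, 13): truth gives 0; no alternative beats it.
(Checking all 256 profiles: 172 have a profitable deviation, 84 do not.)

172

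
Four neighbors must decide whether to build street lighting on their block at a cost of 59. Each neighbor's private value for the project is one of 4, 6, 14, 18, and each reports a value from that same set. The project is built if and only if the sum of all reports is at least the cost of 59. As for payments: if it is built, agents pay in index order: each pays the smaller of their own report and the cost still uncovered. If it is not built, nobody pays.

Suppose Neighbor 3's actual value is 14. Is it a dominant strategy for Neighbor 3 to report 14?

No

Consider the case where Neighbor 1 reports 18, Neighbor 2 reports 18 and Neighbor 4 reports 18.
Truthful report 14: project built, pays 14, utility 14 - 14 = 0.
Report 6 instead: project built, pays 6, utility 14 - 6 = 8.
Since 8 > 0, reporting 6 is strictly better here, so truthful reporting is not dominant.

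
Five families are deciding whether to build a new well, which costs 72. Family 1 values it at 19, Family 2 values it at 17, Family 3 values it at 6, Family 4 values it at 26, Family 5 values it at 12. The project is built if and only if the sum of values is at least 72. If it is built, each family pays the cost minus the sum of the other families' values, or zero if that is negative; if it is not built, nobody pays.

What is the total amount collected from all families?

Total value 80 ≥ cost 72, so it is built.
Family 1: others sum to 61; max(0, 72 - 61) = 11.
Family 2: others sum to 63; max(0, 72 - 63) = 9.
Family 3: others sum to 74; max(0, 72 - 74) = 0.
Family 4: others sum to 54; max(0, 72 - 54) = 18.
Family 5: others sum to 68; max(0, 72 - 68) = 4.
Total collected = 11 + 9 + 0 + 18 + 4 = 42.

42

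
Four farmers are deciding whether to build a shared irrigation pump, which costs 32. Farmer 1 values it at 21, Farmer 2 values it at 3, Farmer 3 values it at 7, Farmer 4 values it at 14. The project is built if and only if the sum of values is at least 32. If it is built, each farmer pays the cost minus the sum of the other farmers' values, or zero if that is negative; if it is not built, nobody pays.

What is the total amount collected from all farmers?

9

Total value 45 ≥ cost 32, so it is built.
Farmer 1: others sum to 24; max(0, 32 - 24) = 8.
Farmer 2: others sum to 42; max(0, 32 - 42) = 0.
Farmer 3: others sum to 38; max(0, 32 - 38) = 0.
Farmer 4: others sum to 31; max(0, 32 - 31) = 1.
Total collected = 8 + 0 + 0 + 1 = 9.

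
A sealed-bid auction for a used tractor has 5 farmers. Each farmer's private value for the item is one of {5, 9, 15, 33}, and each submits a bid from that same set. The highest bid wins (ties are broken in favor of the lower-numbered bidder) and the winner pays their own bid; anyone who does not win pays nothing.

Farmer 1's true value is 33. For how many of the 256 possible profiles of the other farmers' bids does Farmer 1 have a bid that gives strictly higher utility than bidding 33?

Others bid (5, 5, 5, 5): truth gives 0; bid 5 gives 28 > 0. Violating.
Others bid (5, 5, 5, 9): truth gives 0; bid 9 gives 24 > 0. Violating.
Others bid (5, 5, 5, 15): truth gives 0; bid 15 gives 18 > 0. Violating.
Others bid (5, 5, 9, 5): truth gives 0; bid 9 gives 24 > 0. Violating.
Others bid (5, 5, 5, 33): truth gives 0; no alternative beats it.
Others bid (5, 5, 9, 33): truth gives 0; no alternative beats it.
(Checking all 256 profiles: 81 have a profitable deviation, 175 do not.)

81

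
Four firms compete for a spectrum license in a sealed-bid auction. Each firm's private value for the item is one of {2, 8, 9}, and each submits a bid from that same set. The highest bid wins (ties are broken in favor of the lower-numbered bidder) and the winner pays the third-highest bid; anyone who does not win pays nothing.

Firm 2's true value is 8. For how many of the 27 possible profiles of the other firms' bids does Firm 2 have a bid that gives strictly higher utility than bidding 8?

Others bid (2, 2, 9): truth gives 0; bid 9 gives 6 > 0. Violating.
Others bid (2, 9, 2): truth gives 0; bid 9 gives 6 > 0. Violating.
Others bid (8, 2, 2): truth gives 0; bid 9 gives 6 > 0. Violating.
Others bid (2, 2, 2): truth gives 6; no alternative beats it.
Others bid (2, 2, 8): truth gives 6; no alternative beats it.
(Checking all 27 profiles: 3 have a profitable deviation, 24 do not.)

3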